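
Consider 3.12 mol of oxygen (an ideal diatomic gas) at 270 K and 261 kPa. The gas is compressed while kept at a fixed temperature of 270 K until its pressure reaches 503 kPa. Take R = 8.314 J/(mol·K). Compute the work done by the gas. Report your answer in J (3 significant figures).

W ≈ -4590 J

Isothermal process: W = nRT ln(V₂/V₁) = nRT ln(P₁/P₂).
W = (3.12)(8.314)(270) × ln(261/503)
  = 7004 × ln(0.5189) = 7004 × -0.6561
W_by_gas = -4595 J.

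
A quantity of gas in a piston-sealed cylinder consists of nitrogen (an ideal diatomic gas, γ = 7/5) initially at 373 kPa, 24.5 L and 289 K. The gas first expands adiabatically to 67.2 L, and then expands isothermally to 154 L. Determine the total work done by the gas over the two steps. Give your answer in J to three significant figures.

Step 1 (adiabatic): W = (P₁V₁ − P₂V₂)/(γ−1) = (9138 − 6104)/0.4 = 7587 J.
After step 1: P = 90.83 kPa, V = 67.2 L, T = 193 K.
Step 2 (isothermal): W = P₁V₁ ln(V₂/V₁) = (6104) ln(154/67.2) = 5062 J.
W_total = 7587 + 5062 = 12649 J.

W_total ≈ 12600 J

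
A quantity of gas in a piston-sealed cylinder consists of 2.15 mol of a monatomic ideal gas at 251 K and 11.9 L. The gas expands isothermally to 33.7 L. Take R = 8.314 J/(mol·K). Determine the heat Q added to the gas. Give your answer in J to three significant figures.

Isothermal ⇒ ΔU = 0, so Q = W = nRT ln(V₂/V₁).
Q = (2.15)(8.314)(251) ln(33.7/11.9) = 4487 × 1.041 = 4670 J.

Q ≈ 4670 J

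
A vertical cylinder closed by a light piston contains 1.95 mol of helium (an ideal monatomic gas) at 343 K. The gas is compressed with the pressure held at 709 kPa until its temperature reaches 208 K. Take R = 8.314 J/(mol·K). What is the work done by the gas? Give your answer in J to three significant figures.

Isobaric: W = P ΔV = nR ΔT.
W = (1.95)(8.314)(208 − 343) = -2189 J.

W ≈ -2190 J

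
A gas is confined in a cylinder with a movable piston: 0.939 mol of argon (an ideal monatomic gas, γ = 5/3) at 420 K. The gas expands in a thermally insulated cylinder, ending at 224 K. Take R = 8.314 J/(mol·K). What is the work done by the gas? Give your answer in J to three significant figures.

W ≈ 2300 J

Adiabatic ⇒ Q = 0, so W_by = −ΔU = nCᵥ(T₁ − T₂).
Cᵥ = 3R/2 = 12.47 J/(mol·K).
W = (0.939)(12.47)(420 − 224) = 2295 J.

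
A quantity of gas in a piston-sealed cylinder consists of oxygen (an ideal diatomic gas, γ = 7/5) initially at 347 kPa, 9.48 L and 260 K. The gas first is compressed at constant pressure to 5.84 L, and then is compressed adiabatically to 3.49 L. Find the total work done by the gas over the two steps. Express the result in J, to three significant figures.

Step 1 (isobaric): W = PΔV = (347 kPa)(5.84 − 9.48 L) = -1263 J.
After step 1: P = 347 kPa, V = 5.84 L, T = 160.2 K.
Step 2 (adiabatic): W = (P₁V₁ − P₂V₂)/(γ−1) = (2026 − 2490)/0.4 = -1158 J.
W_total = -1263 − 1158 = -2422 J.

W_total ≈ -2420 J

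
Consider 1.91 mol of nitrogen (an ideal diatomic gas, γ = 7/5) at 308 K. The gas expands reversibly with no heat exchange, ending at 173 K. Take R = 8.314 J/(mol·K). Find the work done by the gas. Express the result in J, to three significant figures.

Adiabatic ⇒ Q = 0, so W_by = −ΔU = nCᵥ(T₁ − T₂).
Cᵥ = 5R/2 = 20.79 J/(mol·K).
W = (1.91)(20.79)(308 − 173) = 5359 J.

W ≈ 5360 J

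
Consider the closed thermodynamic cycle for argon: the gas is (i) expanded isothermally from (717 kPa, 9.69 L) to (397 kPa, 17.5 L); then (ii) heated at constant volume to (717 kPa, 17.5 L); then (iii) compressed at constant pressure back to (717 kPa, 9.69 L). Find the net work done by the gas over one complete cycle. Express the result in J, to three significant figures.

W_net ≈ -1490 J

Leg (i): W = PᵢVᵢ ln(V_f/Vᵢ) = (6948) ln(17.5/9.69) = 4107 J.
Leg (ii): W = 0.
Leg (iii): W = PΔV = (717)(9.69 − 17.5) = -5600 J.
W_net = 4107 − 5600 = -1493 J.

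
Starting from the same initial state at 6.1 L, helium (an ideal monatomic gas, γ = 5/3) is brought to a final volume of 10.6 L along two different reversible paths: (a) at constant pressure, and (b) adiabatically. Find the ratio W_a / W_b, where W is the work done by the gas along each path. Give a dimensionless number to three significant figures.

W_a / W_b ≈ 1.60

Path (a) isobaric: W = P₁(V₂ − V₁) → W_a/(P₁V₁) = 0.7377.
Path (b) adiabatic: W = P₁V₁(1 − (V₁/V₂)^(γ−1))/(γ−1) → W_b/(P₁V₁) = 0.4622.
W_a / W_b = 0.7377 / 0.4622 = 1.596.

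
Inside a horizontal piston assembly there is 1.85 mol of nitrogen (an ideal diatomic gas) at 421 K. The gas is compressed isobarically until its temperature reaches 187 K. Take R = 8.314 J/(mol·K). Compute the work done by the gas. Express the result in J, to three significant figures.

W ≈ -3600 J

Isobaric: W = P ΔV = nR ΔT.
W = (1.85)(8.314)(187 − 421) = -3599 J.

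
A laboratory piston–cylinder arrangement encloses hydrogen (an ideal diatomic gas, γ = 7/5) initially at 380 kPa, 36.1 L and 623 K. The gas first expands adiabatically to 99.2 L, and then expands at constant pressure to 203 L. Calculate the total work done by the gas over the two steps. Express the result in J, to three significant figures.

Step 1 (adiabatic): W = (P₁V₁ − P₂V₂)/(γ−1) = (13718 − 9156)/0.4 = 11406 J.
After step 1: P = 92.29 kPa, V = 99.2 L, T = 415.8 K.
Step 2 (isobaric): W = PΔV = (92.29 kPa)(203 − 99.2 L) = 9580 J.
W_total = 11406 + 9580 = 20986 J.

W_total ≈ 21000 J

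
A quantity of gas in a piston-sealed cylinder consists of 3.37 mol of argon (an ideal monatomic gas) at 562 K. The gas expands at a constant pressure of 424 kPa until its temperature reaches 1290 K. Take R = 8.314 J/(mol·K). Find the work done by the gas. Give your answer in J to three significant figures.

W ≈ 20400 J

Isobaric: W = P ΔV = nR ΔT.
W = (3.37)(8.314)(1290 − 562) = 20397 J.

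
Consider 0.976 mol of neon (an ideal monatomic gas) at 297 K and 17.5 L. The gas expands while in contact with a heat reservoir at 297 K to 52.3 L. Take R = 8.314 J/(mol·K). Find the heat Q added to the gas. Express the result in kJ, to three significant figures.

Q ≈ 2.64 kJ

Isothermal ⇒ ΔU = 0, so Q = W = nRT ln(V₂/V₁).
Q = (0.976)(8.314)(297) ln(52.3/17.5) = 2410 × 1.095 = 2638 J.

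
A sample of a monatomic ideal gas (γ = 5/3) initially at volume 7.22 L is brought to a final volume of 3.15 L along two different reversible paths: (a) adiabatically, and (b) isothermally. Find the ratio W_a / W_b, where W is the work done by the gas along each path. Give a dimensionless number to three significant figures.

Path (a) adiabatic: W = P₁V₁(1 − (V₁/V₂)^(γ−1))/(γ−1) → W_a/(P₁V₁) = -1.108.
Path (b) isothermal: W = P₁V₁ ln(V₂/V₁) → W_b/(P₁V₁) = -0.8295.
W_a / W_b = -1.108 / -0.8295 = 1.335.

W_a / W_b ≈ 1.34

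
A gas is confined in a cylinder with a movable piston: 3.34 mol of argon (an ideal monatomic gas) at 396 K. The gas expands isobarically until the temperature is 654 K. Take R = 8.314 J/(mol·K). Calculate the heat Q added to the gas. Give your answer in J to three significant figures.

Q ≈ 17900 J

Isobaric: W = nRΔT = (3.34)(8.314)(258) = 7164 J.
ΔU = nCᵥΔT with Cᵥ = 3R/2: ΔU = (3.34)(12.47)(258) = 10747 J.
Q = ΔU + W = 10747 + 7164 = 17911 J.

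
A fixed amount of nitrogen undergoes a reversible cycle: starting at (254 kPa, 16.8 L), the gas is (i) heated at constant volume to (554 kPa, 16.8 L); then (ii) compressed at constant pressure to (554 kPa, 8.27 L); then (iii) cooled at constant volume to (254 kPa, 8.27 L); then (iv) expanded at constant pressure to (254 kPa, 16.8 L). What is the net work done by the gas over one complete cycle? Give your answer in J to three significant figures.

W_net ≈ -2560 J

Constant-volume legs do no work.
W(ii) = (554)(8.27 − 16.8) = -4726 J; W(iv) = (254)(16.8 − 8.27) = 2167 J.
W_net = -4726 + 2167 = -2559 J (the counter-clockwise enclosed area).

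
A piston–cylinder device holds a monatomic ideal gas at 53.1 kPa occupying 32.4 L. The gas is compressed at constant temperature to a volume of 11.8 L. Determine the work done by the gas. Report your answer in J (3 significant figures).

Isothermal: W = nRT ln(V₂/V₁) = P₁V₁ ln(V₂/V₁).
P₁V₁ = (53.1 kPa)(32.4 L) = 1720 J.
W = 1720 × ln(11.8/32.4) = 1720 × -1.01
W_by_gas = -1738 J.

W ≈ -1740 J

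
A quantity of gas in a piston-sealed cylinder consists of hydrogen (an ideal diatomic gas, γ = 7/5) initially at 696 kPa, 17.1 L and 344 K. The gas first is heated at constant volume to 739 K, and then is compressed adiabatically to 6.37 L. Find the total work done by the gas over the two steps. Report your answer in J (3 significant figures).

Step 1 (isochoric): W = 0 (constant volume).
After step 1: P = 1495 kPa (V unchanged).
Step 2 (adiabatic): W = (P₁V₁ − P₂V₂)/(γ−1) = (25568 − 37952)/0.4 = -30961 J.
W_total = 0 − 30961 = -30961 J.

W_total ≈ -31000 J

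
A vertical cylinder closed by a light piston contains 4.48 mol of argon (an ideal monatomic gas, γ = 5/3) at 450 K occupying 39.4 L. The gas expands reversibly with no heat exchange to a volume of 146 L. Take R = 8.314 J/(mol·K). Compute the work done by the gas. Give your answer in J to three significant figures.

Adiabatic: TV^(γ−1) = const with γ = 5/3.
T₂ = T₁ (V₁/V₂)^(γ−1) = 450 × (39.4/146)^0.667 = 450 × 0.4176 = 187.9 K.
W_by = nCᵥ(T₁ − T₂) = (4.48)(12.47)(450 − 187.9) = 14642 J.

W ≈ 14600 J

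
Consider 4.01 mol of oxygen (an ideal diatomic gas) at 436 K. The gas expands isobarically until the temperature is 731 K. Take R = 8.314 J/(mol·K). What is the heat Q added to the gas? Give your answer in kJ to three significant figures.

Isobaric: W = nRΔT = (4.01)(8.314)(295) = 9835 J.
ΔU = nCᵥΔT with Cᵥ = 5R/2: ΔU = (4.01)(20.79)(295) = 24588 J.
Q = ΔU + W = 24588 + 9835 = 34423 J.

Q ≈ 34.4 kJ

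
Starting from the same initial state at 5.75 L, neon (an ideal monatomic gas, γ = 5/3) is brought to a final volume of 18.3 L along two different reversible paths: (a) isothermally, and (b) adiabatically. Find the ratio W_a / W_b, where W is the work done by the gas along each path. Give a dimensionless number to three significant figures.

Path (a) isothermal: W = P₁V₁ ln(V₂/V₁) → W_a/(P₁V₁) = 1.158.
Path (b) adiabatic: W = P₁V₁(1 − (V₁/V₂)^(γ−1))/(γ−1) → W_b/(P₁V₁) = 0.8067.
W_a / W_b = 1.158 / 0.8067 = 1.435.

W_a / W_b ≈ 1.44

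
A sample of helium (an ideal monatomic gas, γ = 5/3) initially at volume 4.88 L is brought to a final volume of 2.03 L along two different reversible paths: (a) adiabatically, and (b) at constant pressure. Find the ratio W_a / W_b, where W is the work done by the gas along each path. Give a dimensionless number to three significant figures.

W_a / W_b ≈ 2.04

Path (a) adiabatic: W = P₁V₁(1 − (V₁/V₂)^(γ−1))/(γ−1) → W_a/(P₁V₁) = -1.192.
Path (b) isobaric: W = P₁(V₂ − V₁) → W_b/(P₁V₁) = -0.584.
W_a / W_b = -1.192 / -0.584 = 2.041.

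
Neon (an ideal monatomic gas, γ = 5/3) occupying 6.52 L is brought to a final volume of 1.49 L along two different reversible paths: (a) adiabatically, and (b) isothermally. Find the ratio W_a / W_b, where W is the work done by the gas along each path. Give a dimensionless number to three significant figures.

W_a / W_b ≈ 1.70

Path (a) adiabatic: W = P₁V₁(1 − (V₁/V₂)^(γ−1))/(γ−1) → W_a/(P₁V₁) = -2.513.
Path (b) isothermal: W = P₁V₁ ln(V₂/V₁) → W_b/(P₁V₁) = -1.476.
W_a / W_b = -2.513 / -1.476 = 1.702.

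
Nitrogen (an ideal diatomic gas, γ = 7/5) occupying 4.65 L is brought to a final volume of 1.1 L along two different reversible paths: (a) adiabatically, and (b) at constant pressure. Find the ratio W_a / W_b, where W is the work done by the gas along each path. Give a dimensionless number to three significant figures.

Path (a) adiabatic: W = P₁V₁(1 − (V₁/V₂)^(γ−1))/(γ−1) → W_a/(P₁V₁) = -1.95.
Path (b) isobaric: W = P₁(V₂ − V₁) → W_b/(P₁V₁) = -0.7634.
W_a / W_b = -1.95 / -0.7634 = 2.554.

W_a / W_b ≈ 2.55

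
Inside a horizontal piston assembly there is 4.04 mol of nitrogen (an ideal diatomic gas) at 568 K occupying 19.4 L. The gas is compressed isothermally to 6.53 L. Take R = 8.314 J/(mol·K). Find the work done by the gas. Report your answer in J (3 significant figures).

Isothermal: W = nRT ln(V₂/V₁).
W = (4.04)(8.314)(568) × ln(6.53/19.4)
  = 19078 × -1.089
W_by_gas = -20774 J.

W ≈ -20800 J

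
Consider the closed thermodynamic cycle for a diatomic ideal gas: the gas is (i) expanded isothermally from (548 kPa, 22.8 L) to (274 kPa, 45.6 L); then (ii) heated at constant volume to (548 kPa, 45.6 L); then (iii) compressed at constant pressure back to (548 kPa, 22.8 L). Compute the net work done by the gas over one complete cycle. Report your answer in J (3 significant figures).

Leg (i): W = PᵢVᵢ ln(V_f/Vᵢ) = (12494) ln(45.6/22.8) = 8660 J.
Leg (ii): W = 0.
Leg (iii): W = PΔV = (548)(22.8 − 45.6) = -12494 J.
W_net = 8660 − 12494 = -3834 J.

W_net ≈ -3830 J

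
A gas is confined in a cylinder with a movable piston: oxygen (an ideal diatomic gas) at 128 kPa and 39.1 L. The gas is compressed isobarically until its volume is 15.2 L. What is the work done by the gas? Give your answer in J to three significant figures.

Isobaric: W = P ΔV.
W = (128 kPa)(15.2 − 39.1 L) = (128)(-23.9) = -3059 J.

W ≈ -3060 J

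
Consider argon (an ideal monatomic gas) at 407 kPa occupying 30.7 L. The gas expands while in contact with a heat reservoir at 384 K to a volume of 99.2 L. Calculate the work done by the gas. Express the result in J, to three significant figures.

W ≈ 14700 J

Isothermal: W = nRT ln(V₂/V₁) = P₁V₁ ln(V₂/V₁).
P₁V₁ = (407 kPa)(30.7 L) = 12495 J.
W = 12495 × ln(99.2/30.7) = 12495 × 1.173
W_by_gas = 14655 J.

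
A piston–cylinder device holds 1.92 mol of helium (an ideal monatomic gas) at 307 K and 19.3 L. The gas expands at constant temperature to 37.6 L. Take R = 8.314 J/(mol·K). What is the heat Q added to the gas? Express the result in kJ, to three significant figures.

Isothermal ⇒ ΔU = 0, so Q = W = nRT ln(V₂/V₁).
Q = (1.92)(8.314)(307) ln(37.6/19.3) = 4901 × 0.6669 = 3268 J.

Q ≈ 3.27 kJ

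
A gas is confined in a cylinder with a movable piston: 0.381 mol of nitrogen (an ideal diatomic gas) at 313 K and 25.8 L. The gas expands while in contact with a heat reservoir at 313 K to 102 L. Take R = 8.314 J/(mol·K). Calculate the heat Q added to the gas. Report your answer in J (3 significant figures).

Q ≈ 1360 J

Isothermal ⇒ ΔU = 0, so Q = W = nRT ln(V₂/V₁).
Q = (0.381)(8.314)(313) ln(102/25.8) = 991.5 × 1.375 = 1363 J.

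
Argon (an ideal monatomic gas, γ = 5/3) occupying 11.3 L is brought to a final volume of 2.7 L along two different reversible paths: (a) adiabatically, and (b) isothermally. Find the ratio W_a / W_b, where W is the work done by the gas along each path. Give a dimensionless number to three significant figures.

W_a / W_b ≈ 1.67

Path (a) adiabatic: W = P₁V₁(1 − (V₁/V₂)^(γ−1))/(γ−1) → W_a/(P₁V₁) = -2.396.
Path (b) isothermal: W = P₁V₁ ln(V₂/V₁) → W_b/(P₁V₁) = -1.432.
W_a / W_b = -2.396 / -1.432 = 1.673.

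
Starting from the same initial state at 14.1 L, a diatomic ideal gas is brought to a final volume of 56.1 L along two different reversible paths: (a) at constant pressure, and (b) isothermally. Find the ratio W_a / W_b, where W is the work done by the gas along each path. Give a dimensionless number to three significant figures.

Path (a) isobaric: W = P₁(V₂ − V₁) → W_a/(P₁V₁) = 2.979.
Path (b) isothermal: W = P₁V₁ ln(V₂/V₁) → W_b/(P₁V₁) = 1.381.
W_a / W_b = 2.979 / 1.381 = 2.157.

W_a / W_b ≈ 2.16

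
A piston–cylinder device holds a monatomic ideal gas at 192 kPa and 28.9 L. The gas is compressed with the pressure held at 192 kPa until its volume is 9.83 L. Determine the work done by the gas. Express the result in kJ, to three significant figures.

Isobaric: W = P ΔV.
W = (192 kPa)(9.83 − 28.9 L) = (192)(-19.07) = -3661 J.

W ≈ -3.66 kJ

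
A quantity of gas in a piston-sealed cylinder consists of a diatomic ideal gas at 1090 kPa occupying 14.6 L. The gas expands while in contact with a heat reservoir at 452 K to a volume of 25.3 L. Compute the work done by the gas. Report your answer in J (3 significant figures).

W ≈ 8750 J

Isothermal: W = nRT ln(V₂/V₁) = P₁V₁ ln(V₂/V₁).
P₁V₁ = (1090 kPa)(14.6 L) = 15914 J.
W = 15914 × ln(25.3/14.6) = 15914 × 0.5498
W_by_gas = 8749 J.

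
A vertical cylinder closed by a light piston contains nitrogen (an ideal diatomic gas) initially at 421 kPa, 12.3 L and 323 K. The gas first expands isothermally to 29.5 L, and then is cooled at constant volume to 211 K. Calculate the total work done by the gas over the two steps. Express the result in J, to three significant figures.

Step 1 (isothermal): W = P₁V₁ ln(V₂/V₁) = (5178) ln(29.5/12.3) = 4530 J.
Step 2 (isochoric): W = 0 (constant volume).
W_total = 4530 + 0 = 4530 J.

W_total ≈ 4530 J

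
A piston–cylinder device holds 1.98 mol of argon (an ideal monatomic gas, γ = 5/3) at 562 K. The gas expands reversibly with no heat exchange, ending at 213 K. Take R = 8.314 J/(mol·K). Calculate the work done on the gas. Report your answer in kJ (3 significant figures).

W ≈ -8.62 kJ

Adiabatic ⇒ Q = 0, so W_by = −ΔU = nCᵥ(T₁ − T₂).
Cᵥ = 3R/2 = 12.47 J/(mol·K).
W = (1.98)(12.47)(562 − 213) = 8618 J.
Work on gas = −W_by = -8618 J.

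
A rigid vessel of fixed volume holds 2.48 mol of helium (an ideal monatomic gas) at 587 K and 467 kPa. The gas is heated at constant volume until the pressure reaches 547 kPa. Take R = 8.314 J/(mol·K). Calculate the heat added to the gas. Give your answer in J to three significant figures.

Constant volume ⇒ W = 0, so Q = ΔU = nCᵥΔT with Cᵥ = 3R/2 = 12.47 J/(mol·K).
At constant V, T₂/T₁ = P₂/P₁ ⇒ ΔT = T₁(P₂/P₁ − 1) = 587·(547/467 − 1) = 100.6 K.
ΔU = (2.48)(12.47)(100.6) = 3110 J.

Q ≈ 3110 J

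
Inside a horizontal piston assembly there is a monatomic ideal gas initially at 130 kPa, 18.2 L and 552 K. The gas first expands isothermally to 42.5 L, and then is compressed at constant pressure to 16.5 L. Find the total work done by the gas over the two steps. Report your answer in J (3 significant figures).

W_total ≈ 559 J

Step 1 (isothermal): W = P₁V₁ ln(V₂/V₁) = (2366) ln(42.5/18.2) = 2007 J.
After step 1: P = 55.67 kPa, V = 42.5 L, T = 552 K.
Step 2 (isobaric): W = PΔV = (55.67 kPa)(16.5 − 42.5 L) = -1447 J.
W_total = 2007 − 1447 = 559.1 J.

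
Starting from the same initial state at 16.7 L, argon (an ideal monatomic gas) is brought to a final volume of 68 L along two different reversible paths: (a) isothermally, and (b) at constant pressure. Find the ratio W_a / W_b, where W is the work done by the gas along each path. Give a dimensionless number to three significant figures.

W_a / W_b ≈ 0.457

Path (a) isothermal: W = P₁V₁ ln(V₂/V₁) → W_a/(P₁V₁) = 1.404.
Path (b) isobaric: W = P₁(V₂ − V₁) → W_b/(P₁V₁) = 3.072.
W_a / W_b = 1.404 / 3.072 = 0.4571.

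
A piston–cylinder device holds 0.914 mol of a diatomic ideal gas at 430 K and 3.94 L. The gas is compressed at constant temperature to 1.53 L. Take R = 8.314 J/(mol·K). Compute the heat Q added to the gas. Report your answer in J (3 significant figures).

Q ≈ -3090 J

Isothermal ⇒ ΔU = 0, so Q = W = nRT ln(V₂/V₁).
Q = (0.914)(8.314)(430) ln(1.53/3.94) = 3268 × -0.9459 = -3091 J.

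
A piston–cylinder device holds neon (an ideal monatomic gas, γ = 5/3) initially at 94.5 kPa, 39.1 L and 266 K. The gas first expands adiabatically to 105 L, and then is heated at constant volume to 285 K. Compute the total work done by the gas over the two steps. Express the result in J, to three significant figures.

Step 1 (adiabatic): W = (P₁V₁ − P₂V₂)/(γ−1) = (3695 − 1912)/0.667 = 2674 J.
Step 2 (isochoric): W = 0 (constant volume).
W_total = 2674 + 0 = 2674 J.

W_total ≈ 2670 J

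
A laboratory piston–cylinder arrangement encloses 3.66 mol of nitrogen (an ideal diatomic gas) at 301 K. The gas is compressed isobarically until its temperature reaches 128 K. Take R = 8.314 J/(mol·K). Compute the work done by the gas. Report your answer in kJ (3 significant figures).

W ≈ -5.26 kJ

Isobaric: W = P ΔV = nR ΔT.
W = (3.66)(8.314)(128 − 301) = -5264 J.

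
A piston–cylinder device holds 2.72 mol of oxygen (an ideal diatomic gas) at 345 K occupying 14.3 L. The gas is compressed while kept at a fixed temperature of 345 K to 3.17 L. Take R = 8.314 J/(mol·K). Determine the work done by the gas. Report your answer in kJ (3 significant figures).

Isothermal: W = nRT ln(V₂/V₁).
W = (2.72)(8.314)(345) × ln(3.17/14.3)
  = 7802 × -1.507
W_by_gas = -11754 J.

W ≈ -11.8 kJ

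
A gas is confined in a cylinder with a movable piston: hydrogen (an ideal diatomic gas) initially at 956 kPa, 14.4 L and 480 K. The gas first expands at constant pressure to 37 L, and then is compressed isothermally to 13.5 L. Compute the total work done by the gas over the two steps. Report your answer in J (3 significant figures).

Step 1 (isobaric): W = PΔV = (956 kPa)(37 − 14.4 L) = 21606 J.
After step 1: P = 956 kPa, V = 37 L, T = 1233 K.
Step 2 (isothermal): W = P₁V₁ ln(V₂/V₁) = (35372) ln(13.5/37) = -35663 J.
W_total = 21606 − 35663 = -14057 J.

W_total ≈ -14100 J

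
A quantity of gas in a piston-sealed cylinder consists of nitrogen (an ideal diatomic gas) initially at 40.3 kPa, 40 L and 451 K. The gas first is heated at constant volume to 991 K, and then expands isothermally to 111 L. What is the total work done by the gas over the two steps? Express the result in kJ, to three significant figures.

Step 1 (isochoric): W = 0 (constant volume).
After step 1: P = 88.55 kPa (V unchanged).
Step 2 (isothermal): W = P₁V₁ ln(V₂/V₁) = (3542) ln(111/40) = 3615 J.
W_total = 0 + 3615 = 3615 J.

W_total ≈ 3.62 kJ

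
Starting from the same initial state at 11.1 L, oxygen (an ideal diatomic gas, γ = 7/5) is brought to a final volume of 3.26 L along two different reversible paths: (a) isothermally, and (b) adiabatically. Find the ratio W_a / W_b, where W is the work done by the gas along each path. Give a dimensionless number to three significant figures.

Path (a) isothermal: W = P₁V₁ ln(V₂/V₁) → W_a/(P₁V₁) = -1.225.
Path (b) adiabatic: W = P₁V₁(1 − (V₁/V₂)^(γ−1))/(γ−1) → W_b/(P₁V₁) = -1.581.
W_a / W_b = -1.225 / -1.581 = 0.7749.

W_a / W_b ≈ 0.775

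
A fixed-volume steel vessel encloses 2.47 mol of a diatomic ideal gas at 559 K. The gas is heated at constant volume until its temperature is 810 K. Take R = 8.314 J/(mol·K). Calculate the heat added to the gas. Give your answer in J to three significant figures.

Q ≈ 12900 J

Constant volume ⇒ W = 0, so Q = ΔU = nCᵥΔT with Cᵥ = 5R/2 = 20.79 J/(mol·K).
ΔU = (2.47)(20.79)(810 − 559) = 12886 J.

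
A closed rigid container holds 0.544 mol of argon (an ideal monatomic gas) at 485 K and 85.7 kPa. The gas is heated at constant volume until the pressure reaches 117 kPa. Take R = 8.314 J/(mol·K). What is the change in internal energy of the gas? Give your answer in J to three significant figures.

ΔU ≈ 1200 J

Constant volume ⇒ W = 0, so Q = ΔU = nCᵥΔT with Cᵥ = 3R/2 = 12.47 J/(mol·K).
At constant V, T₂/T₁ = P₂/P₁ ⇒ ΔT = T₁(P₂/P₁ − 1) = 485·(117/85.7 − 1) = 177.1 K.
ΔU = (0.544)(12.47)(177.1) = 1202 J.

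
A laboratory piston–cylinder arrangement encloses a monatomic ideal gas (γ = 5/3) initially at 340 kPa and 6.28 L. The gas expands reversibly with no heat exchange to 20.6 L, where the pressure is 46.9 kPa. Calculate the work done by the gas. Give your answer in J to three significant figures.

Adiabatic: W = (P₁V₁ − P₂V₂)/(γ − 1) with γ = 5/3.
P₁V₁ = 2135 J, P₂V₂ = 966.1 J.
W = (2135 − 966.1) / 0.6667 = 1754 J.

W ≈ 1750 J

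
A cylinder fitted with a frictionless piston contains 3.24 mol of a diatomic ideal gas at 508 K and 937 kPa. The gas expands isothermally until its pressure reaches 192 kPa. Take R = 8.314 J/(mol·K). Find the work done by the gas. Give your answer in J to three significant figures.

W ≈ 21700 J

Isothermal process: W = nRT ln(V₂/V₁) = nRT ln(P₁/P₂).
W = (3.24)(8.314)(508) × ln(937/192)
  = 13684 × ln(4.88) = 13684 × 1.585
W_by_gas = 21692 J.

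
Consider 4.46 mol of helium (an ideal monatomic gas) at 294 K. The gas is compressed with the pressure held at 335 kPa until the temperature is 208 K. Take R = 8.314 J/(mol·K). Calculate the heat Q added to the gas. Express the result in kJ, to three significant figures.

Isobaric: W = nRΔT = (4.46)(8.314)(-86) = -3189 J.
ΔU = nCᵥΔT with Cᵥ = 3R/2: ΔU = (4.46)(12.47)(-86) = -4783 J.
Q = ΔU + W = -4783 − 3189 = -7972 J.

Q ≈ -7.97 kJ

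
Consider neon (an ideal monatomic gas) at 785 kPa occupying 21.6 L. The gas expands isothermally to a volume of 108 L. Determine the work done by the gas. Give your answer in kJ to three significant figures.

Isothermal: W = nRT ln(V₂/V₁) = P₁V₁ ln(V₂/V₁).
P₁V₁ = (785 kPa)(21.6 L) = 16956 J.
W = 16956 × ln(108/21.6) = 16956 × 1.609
W_by_gas = 27290 J.

W ≈ 27.3 kJ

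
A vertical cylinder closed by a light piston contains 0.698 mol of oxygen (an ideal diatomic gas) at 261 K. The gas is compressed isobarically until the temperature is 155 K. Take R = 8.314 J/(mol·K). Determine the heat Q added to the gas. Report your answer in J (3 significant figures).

Isobaric: W = nRΔT = (0.698)(8.314)(-106) = -615.1 J.
ΔU = nCᵥΔT with Cᵥ = 5R/2: ΔU = (0.698)(20.79)(-106) = -1538 J.
Q = ΔU + W = -1538 − 615.1 = -2153 J.

Q ≈ -2150 J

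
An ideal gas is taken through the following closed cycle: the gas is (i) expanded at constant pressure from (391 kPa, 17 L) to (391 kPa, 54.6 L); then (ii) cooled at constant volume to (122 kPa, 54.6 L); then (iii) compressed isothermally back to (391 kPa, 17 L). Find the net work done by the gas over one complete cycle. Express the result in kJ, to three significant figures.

Leg (i): W = PΔV = (391)(54.6 − 17) = 14702 J.
Leg (ii): W = 0.
Leg (iii): W = PᵢVᵢ ln(V_f/Vᵢ) = (6661) ln(17/54.6) = -7772 J.
W_net = 14702 − 7772 = 6929 J.

W_net ≈ 6.93 kJ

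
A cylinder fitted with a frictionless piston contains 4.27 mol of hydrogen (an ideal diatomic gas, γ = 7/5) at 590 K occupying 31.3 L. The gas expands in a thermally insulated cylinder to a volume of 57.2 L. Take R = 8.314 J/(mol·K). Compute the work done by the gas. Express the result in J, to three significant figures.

Adiabatic: TV^(γ−1) = const with γ = 7/5.
T₂ = T₁ (V₁/V₂)^(γ−1) = 590 × (31.3/57.2)^0.4 = 590 × 0.7857 = 463.6 K.
W_by = nCᵥ(T₁ − T₂) = (4.27)(20.79)(590 − 463.6) = 11221 J.

W ≈ 11200 J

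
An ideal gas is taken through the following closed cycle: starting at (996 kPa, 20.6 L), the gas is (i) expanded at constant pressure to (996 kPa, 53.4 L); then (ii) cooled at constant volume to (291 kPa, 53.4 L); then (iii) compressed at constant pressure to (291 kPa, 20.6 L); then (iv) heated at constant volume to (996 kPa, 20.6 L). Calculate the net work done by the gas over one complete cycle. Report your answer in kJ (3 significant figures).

Constant-volume legs do no work.
W(i) = (996)(53.4 − 20.6) = 32669 J; W(iii) = (291)(20.6 − 53.4) = -9545 J.
W_net = 32669 − 9545 = 23124 J (the clockwise enclosed area).

W_net ≈ 23.1 kJ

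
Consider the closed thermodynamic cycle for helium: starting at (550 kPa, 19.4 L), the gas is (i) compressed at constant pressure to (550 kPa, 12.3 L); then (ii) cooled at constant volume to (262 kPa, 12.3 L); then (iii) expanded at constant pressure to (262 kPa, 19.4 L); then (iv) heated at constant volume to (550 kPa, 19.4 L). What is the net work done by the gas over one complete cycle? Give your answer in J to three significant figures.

Constant-volume legs do no work.
W(i) = (550)(12.3 − 19.4) = -3905 J; W(iii) = (262)(19.4 − 12.3) = 1860 J.
W_net = -3905 + 1860 = -2045 J (the counter-clockwise enclosed area).

W_net ≈ -2040 J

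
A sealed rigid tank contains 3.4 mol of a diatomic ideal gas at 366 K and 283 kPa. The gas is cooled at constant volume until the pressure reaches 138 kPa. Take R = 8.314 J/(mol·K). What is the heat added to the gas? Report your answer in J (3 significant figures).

Constant volume ⇒ W = 0, so Q = ΔU = nCᵥΔT with Cᵥ = 5R/2 = 20.79 J/(mol·K).
At constant V, T₂/T₁ = P₂/P₁ ⇒ ΔT = T₁(P₂/P₁ − 1) = 366·(138/283 − 1) = -187.5 K.
ΔU = (3.4)(20.79)(-187.5) = -13252 J.

Q ≈ -13300 J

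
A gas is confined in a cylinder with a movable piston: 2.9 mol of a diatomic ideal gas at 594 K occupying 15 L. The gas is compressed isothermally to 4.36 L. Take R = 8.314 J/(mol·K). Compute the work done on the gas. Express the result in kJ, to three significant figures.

W ≈ 17.7 kJ

Isothermal: W = nRT ln(V₂/V₁).
W = (2.9)(8.314)(594) × ln(4.36/15)
  = 14322 × -1.236
W_by_gas = -17696 J; work on gas = −W_by = 17696 J.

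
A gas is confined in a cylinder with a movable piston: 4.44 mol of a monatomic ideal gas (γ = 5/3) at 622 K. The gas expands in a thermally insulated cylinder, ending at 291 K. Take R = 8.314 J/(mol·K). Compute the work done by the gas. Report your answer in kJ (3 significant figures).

W ≈ 18.3 kJ

Adiabatic ⇒ Q = 0, so W_by = −ΔU = nCᵥ(T₁ − T₂).
Cᵥ = 3R/2 = 12.47 J/(mol·K).
W = (4.44)(12.47)(622 − 291) = 18328 J.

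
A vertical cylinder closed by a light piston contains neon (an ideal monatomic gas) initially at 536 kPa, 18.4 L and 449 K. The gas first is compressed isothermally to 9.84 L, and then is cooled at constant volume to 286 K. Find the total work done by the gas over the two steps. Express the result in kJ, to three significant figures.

W_total ≈ -6.17 kJ

Step 1 (isothermal): W = P₁V₁ ln(V₂/V₁) = (9862) ln(9.84/18.4) = -6173 J.
Step 2 (isochoric): W = 0 (constant volume).
W_total = -6173 + 0 = -6173 J.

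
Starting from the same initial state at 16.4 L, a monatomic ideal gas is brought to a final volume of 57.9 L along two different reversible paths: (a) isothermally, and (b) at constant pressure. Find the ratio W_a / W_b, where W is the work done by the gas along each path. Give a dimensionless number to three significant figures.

W_a / W_b ≈ 0.498

Path (a) isothermal: W = P₁V₁ ln(V₂/V₁) → W_a/(P₁V₁) = 1.261.
Path (b) isobaric: W = P₁(V₂ − V₁) → W_b/(P₁V₁) = 2.53.
W_a / W_b = 1.261 / 2.53 = 0.4985.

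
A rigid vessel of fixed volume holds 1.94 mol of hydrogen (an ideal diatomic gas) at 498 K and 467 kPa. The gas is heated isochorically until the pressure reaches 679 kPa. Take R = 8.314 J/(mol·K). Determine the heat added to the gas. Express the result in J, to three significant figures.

Q ≈ 9120 J

Constant volume ⇒ W = 0, so Q = ΔU = nCᵥΔT with Cᵥ = 5R/2 = 20.79 J/(mol·K).
At constant V, T₂/T₁ = P₂/P₁ ⇒ ΔT = T₁(P₂/P₁ − 1) = 498·(679/467 − 1) = 226.1 K.
ΔU = (1.94)(20.79)(226.1) = 9116 J.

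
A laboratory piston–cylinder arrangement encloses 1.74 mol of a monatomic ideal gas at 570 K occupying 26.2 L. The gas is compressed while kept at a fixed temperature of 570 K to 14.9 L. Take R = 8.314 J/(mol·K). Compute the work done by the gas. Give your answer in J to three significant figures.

Isothermal: W = nRT ln(V₂/V₁).
W = (1.74)(8.314)(570) × ln(14.9/26.2)
  = 8246 × -0.5644
W_by_gas = -4654 J.

W ≈ -4650 J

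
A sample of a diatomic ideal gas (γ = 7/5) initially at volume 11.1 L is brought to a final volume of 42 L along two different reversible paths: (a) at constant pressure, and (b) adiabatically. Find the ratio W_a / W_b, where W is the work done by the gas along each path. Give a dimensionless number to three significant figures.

Path (a) isobaric: W = P₁(V₂ − V₁) → W_a/(P₁V₁) = 2.784.
Path (b) adiabatic: W = P₁V₁(1 − (V₁/V₂)^(γ−1))/(γ−1) → W_b/(P₁V₁) = 1.032.
W_a / W_b = 2.784 / 1.032 = 2.698.

W_a / W_b ≈ 2.70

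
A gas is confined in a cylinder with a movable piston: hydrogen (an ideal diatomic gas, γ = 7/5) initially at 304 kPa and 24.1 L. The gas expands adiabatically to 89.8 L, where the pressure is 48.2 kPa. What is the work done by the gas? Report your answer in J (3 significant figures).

W ≈ 7500 J

Adiabatic: W = (P₁V₁ − P₂V₂)/(γ − 1) with γ = 7/5.
P₁V₁ = 7326 J, P₂V₂ = 4328 J.
W = (7326 − 4328) / 0.4 = 7495 J.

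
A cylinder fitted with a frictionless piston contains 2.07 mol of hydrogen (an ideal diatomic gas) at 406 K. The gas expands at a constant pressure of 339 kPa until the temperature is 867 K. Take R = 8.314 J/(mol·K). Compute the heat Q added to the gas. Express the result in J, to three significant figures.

Isobaric: W = nRΔT = (2.07)(8.314)(461) = 7934 J.
ΔU = nCᵥΔT with Cᵥ = 5R/2: ΔU = (2.07)(20.79)(461) = 19835 J.
Q = ΔU + W = 19835 + 7934 = 27768 J.

Q ≈ 27800 J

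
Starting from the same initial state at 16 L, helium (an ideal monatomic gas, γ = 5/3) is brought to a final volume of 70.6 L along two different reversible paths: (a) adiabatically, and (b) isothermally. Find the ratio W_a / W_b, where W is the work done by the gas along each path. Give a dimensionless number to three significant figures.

W_a / W_b ≈ 0.635

Path (a) adiabatic: W = P₁V₁(1 − (V₁/V₂)^(γ−1))/(γ−1) → W_a/(P₁V₁) = 0.9424.
Path (b) isothermal: W = P₁V₁ ln(V₂/V₁) → W_b/(P₁V₁) = 1.484.
W_a / W_b = 0.9424 / 1.484 = 0.6349.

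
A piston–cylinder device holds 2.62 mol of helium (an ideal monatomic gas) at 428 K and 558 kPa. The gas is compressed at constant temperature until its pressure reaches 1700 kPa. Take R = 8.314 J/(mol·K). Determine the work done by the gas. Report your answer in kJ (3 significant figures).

Isothermal process: W = nRT ln(V₂/V₁) = nRT ln(P₁/P₂).
W = (2.62)(8.314)(428) × ln(558/1700)
  = 9323 × ln(0.3282) = 9323 × -1.114
W_by_gas = -10386 J.

W ≈ -10.4 kJ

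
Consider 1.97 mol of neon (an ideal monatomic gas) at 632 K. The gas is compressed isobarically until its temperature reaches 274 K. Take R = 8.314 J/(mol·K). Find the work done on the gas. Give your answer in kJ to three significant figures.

W ≈ 5.86 kJ

Isobaric: W = P ΔV = nR ΔT.
W = (1.97)(8.314)(274 − 632) = -5864 J.
Work on gas = −W_by = 5864 J.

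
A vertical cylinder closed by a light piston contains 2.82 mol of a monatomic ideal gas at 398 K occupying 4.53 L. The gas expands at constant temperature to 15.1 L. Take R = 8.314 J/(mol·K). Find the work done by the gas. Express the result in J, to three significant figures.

W ≈ 11200 J

Isothermal: W = nRT ln(V₂/V₁).
W = (2.82)(8.314)(398) × ln(15.1/4.53)
  = 9331 × 1.204
W_by_gas = 11235 J.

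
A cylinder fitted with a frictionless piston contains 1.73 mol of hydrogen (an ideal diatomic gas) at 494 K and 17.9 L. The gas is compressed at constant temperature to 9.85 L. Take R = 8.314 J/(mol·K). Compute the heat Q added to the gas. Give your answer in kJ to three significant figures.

Q ≈ -4.24 kJ

Isothermal ⇒ ΔU = 0, so Q = W = nRT ln(V₂/V₁).
Q = (1.73)(8.314)(494) ln(9.85/17.9) = 7105 × -0.5973 = -4244 J.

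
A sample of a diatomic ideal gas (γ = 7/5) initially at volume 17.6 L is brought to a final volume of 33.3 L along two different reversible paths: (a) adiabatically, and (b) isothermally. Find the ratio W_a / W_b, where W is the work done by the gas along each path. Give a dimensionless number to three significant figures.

Path (a) adiabatic: W = P₁V₁(1 − (V₁/V₂)^(γ−1))/(γ−1) → W_a/(P₁V₁) = 0.5628.
Path (b) isothermal: W = P₁V₁ ln(V₂/V₁) → W_b/(P₁V₁) = 0.6377.
W_a / W_b = 0.5628 / 0.6377 = 0.8827.

W_a / W_b ≈ 0.883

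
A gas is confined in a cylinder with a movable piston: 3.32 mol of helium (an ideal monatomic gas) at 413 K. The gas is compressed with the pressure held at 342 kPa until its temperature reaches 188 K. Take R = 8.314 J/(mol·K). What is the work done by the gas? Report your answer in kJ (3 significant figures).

W ≈ -6.21 kJ

Isobaric: W = P ΔV = nR ΔT.
W = (3.32)(8.314)(188 − 413) = -6211 J.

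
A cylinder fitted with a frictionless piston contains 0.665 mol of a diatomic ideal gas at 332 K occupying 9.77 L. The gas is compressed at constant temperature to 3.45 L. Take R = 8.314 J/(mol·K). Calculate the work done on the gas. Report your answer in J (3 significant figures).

W ≈ 1910 J

Isothermal: W = nRT ln(V₂/V₁).
W = (0.665)(8.314)(332) × ln(3.45/9.77)
  = 1836 × -1.041
W_by_gas = -1911 J; work on gas = −W_by = 1911 J.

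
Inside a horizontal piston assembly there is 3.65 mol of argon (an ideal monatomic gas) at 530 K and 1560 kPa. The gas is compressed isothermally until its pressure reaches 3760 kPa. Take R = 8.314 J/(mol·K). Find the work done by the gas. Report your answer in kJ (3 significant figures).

W ≈ -14.1 kJ

Isothermal process: W = nRT ln(V₂/V₁) = nRT ln(P₁/P₂).
W = (3.65)(8.314)(530) × ln(1560/3760)
  = 16083 × ln(0.4149) = 16083 × -0.8797
W_by_gas = -14149 J.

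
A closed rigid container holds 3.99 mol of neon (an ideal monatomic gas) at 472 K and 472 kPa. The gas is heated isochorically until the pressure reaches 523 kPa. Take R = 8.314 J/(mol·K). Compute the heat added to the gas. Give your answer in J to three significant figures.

Q ≈ 2540 J

Constant volume ⇒ W = 0, so Q = ΔU = nCᵥΔT with Cᵥ = 3R/2 = 12.47 J/(mol·K).
At constant V, T₂/T₁ = P₂/P₁ ⇒ ΔT = T₁(P₂/P₁ − 1) = 472·(523/472 − 1) = 51 K.
ΔU = (3.99)(12.47)(51) = 2538 J.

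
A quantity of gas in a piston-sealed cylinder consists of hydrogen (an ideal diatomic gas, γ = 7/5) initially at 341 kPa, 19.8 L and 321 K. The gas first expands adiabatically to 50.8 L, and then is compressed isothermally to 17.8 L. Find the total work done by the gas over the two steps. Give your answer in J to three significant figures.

Step 1 (adiabatic): W = (P₁V₁ − P₂V₂)/(γ−1) = (6752 − 4632)/0.4 = 5300 J.
After step 1: P = 91.18 kPa, V = 50.8 L, T = 220.2 K.
Step 2 (isothermal): W = P₁V₁ ln(V₂/V₁) = (4632) ln(17.8/50.8) = -4857 J.
W_total = 5300 − 4857 = 443 J.

W_total ≈ 443 J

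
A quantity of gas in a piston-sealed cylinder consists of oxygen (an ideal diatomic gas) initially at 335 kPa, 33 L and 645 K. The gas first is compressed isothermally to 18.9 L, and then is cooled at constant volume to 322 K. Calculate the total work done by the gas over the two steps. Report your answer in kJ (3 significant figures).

Step 1 (isothermal): W = P₁V₁ ln(V₂/V₁) = (11055) ln(18.9/33) = -6161 J.
Step 2 (isochoric): W = 0 (constant volume).
W_total = -6161 + 0 = -6161 J.

W_total ≈ -6.16 kJ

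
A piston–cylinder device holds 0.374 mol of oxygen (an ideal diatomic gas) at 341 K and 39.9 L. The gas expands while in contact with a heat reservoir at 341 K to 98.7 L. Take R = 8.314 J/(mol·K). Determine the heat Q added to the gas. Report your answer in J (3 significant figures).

Q ≈ 960 J

Isothermal ⇒ ΔU = 0, so Q = W = nRT ln(V₂/V₁).
Q = (0.374)(8.314)(341) ln(98.7/39.9) = 1060 × 0.9057 = 960.3 J.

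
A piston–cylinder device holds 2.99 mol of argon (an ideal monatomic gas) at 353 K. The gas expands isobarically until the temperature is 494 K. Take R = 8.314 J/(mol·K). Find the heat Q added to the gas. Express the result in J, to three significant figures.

Isobaric: W = nRΔT = (2.99)(8.314)(141) = 3505 J.
ΔU = nCᵥΔT with Cᵥ = 3R/2: ΔU = (2.99)(12.47)(141) = 5258 J.
Q = ΔU + W = 5258 + 3505 = 8763 J.

Q ≈ 8760 J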